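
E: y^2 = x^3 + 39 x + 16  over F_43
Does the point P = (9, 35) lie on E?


Check whether y^2 = x^3 + 39 x + 16 (mod 43) for (x, y) = (9, 35).
LHS: y^2 = 35^2 mod 43 = 21
RHS: x^3 + 39 x + 16 = 9^3 + 39*9 + 16 mod 43 = 21
LHS = RHS

Yes, on the curve


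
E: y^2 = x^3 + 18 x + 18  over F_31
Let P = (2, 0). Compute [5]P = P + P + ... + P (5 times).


k = 5 = 101_2 (binary, LSB first: 101)
Double-and-add from P = (2, 0):
  bit 0 = 1: acc = O + (2, 0) = (2, 0)
  bit 1 = 0: acc unchanged = (2, 0)
  bit 2 = 1: acc = (2, 0) + O = (2, 0)

5P = (2, 0)


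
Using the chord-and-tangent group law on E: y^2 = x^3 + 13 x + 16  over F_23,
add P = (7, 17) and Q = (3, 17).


P != Q, so use the chord formula.
s = (y2 - y1) / (x2 - x1) = (0) / (19) mod 23 = 0
x3 = s^2 - x1 - x2 mod 23 = 0^2 - 7 - 3 = 13
y3 = s (x1 - x3) - y1 mod 23 = 0 * (7 - 13) - 17 = 6

P + Q = (13, 6)


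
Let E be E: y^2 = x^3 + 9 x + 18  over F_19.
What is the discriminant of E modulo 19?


4 a^3 + 27 b^2 = 4*9^3 + 27*18^2 = 2916 + 8748 = 11664
Delta = -16 * (11664) = -186624
Delta mod 19 = 13

Delta = 13 (mod 19)


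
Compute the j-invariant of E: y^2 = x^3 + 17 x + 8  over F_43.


Delta = -16(4 a^3 + 27 b^2) mod 43 = 28
-1728 * (4 a)^3 = -1728 * (4*17)^3 mod 43 = 1
j = 1 * 28^(-1) mod 43 = 20

j = 20 (mod 43)


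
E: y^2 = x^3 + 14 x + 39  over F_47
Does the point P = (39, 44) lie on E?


Check whether y^2 = x^3 + 14 x + 39 (mod 47) for (x, y) = (39, 44).
LHS: y^2 = 44^2 mod 47 = 9
RHS: x^3 + 14 x + 39 = 39^3 + 14*39 + 39 mod 47 = 26
LHS != RHS

No, not on the curve


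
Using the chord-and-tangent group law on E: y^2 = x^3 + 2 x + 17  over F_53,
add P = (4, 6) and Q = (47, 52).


P != Q, so use the chord formula.
s = (y2 - y1) / (x2 - x1) = (46) / (43) mod 53 = 6
x3 = s^2 - x1 - x2 mod 53 = 6^2 - 4 - 47 = 38
y3 = s (x1 - x3) - y1 mod 53 = 6 * (4 - 38) - 6 = 2

P + Q = (38, 2)


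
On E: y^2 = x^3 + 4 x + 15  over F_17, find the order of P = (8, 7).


Compute successive multiples of P until we hit O:
  1P = (8, 7)
  2P = (10, 16)
  3P = (15, 4)
  4P = (15, 13)
  5P = (10, 1)
  6P = (8, 10)
  7P = O

ord(P) = 7


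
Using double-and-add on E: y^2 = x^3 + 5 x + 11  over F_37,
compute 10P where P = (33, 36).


k = 10 = 1010_2 (binary, LSB first: 0101)
Double-and-add from P = (33, 36):
  bit 0 = 0: acc unchanged = O
  bit 1 = 1: acc = O + (35, 17) = (35, 17)
  bit 2 = 0: acc unchanged = (35, 17)
  bit 3 = 1: acc = (35, 17) + (11, 18) = (21, 4)

10P = (21, 4)


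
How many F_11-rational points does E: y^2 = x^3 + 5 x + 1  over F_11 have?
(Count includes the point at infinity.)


For each x in F_11, count y with y^2 = x^3 + 5 x + 1 mod 11:
  x = 0: RHS = 1, y in [1, 10]  -> 2 point(s)
  x = 6: RHS = 5, y in [4, 7]  -> 2 point(s)
  x = 7: RHS = 5, y in [4, 7]  -> 2 point(s)
  x = 8: RHS = 3, y in [5, 6]  -> 2 point(s)
  x = 9: RHS = 5, y in [4, 7]  -> 2 point(s)
Affine points: 10. Add the point at infinity: total = 11.

#E(F_11) = 11


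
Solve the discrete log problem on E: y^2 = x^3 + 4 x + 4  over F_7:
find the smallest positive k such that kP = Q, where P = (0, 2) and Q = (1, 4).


Enumerate multiples of P until we hit Q = (1, 4):
  1P = (0, 2)
  2P = (1, 4)
Match found at i = 2.

k = 2


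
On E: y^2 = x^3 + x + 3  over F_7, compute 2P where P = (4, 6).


Doubling: s = (3 x1^2 + a) / (2 y1)
s = (3*4^2 + 1) / (2*6) mod 7 = 0
x3 = s^2 - 2 x1 mod 7 = 0^2 - 2*4 = 6
y3 = s (x1 - x3) - y1 mod 7 = 0 * (4 - 6) - 6 = 1

2P = (6, 1)


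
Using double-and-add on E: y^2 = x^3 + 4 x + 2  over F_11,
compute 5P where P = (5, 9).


k = 5 = 101_2 (binary, LSB first: 101)
Double-and-add from P = (5, 9):
  bit 0 = 1: acc = O + (5, 9) = (5, 9)
  bit 1 = 0: acc unchanged = (5, 9)
  bit 2 = 1: acc = (5, 9) + (4, 4) = (5, 2)

5P = (5, 2)


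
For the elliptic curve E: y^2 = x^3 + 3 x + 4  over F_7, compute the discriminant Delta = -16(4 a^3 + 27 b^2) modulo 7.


4 a^3 + 27 b^2 = 4*3^3 + 27*4^2 = 108 + 432 = 540
Delta = -16 * (540) = -8640
Delta mod 7 = 5

Delta = 5 (mod 7)


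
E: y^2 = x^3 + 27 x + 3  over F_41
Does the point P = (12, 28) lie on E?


Check whether y^2 = x^3 + 27 x + 3 (mod 41) for (x, y) = (12, 28).
LHS: y^2 = 28^2 mod 41 = 5
RHS: x^3 + 27 x + 3 = 12^3 + 27*12 + 3 mod 41 = 5
LHS = RHS

Yes, on the curve


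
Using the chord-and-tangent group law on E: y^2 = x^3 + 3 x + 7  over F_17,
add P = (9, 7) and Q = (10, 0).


P != Q, so use the chord formula.
s = (y2 - y1) / (x2 - x1) = (10) / (1) mod 17 = 10
x3 = s^2 - x1 - x2 mod 17 = 10^2 - 9 - 10 = 13
y3 = s (x1 - x3) - y1 mod 17 = 10 * (9 - 13) - 7 = 4

P + Q = (13, 4)


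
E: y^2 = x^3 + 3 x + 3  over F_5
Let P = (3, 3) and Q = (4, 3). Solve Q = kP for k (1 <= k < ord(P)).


Enumerate multiples of P until we hit Q = (4, 3):
  1P = (3, 3)
  2P = (4, 2)
  3P = (4, 3)
Match found at i = 3.

k = 3


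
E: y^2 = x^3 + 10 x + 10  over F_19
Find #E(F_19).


For each x in F_19, count y with y^2 = x^3 + 10 x + 10 mod 19:
  x = 2: RHS = 0, y in [0]  -> 1 point(s)
  x = 4: RHS = 0, y in [0]  -> 1 point(s)
  x = 6: RHS = 1, y in [1, 18]  -> 2 point(s)
  x = 7: RHS = 5, y in [9, 10]  -> 2 point(s)
  x = 11: RHS = 7, y in [8, 11]  -> 2 point(s)
  x = 13: RHS = 0, y in [0]  -> 1 point(s)
  x = 14: RHS = 6, y in [5, 14]  -> 2 point(s)
  x = 15: RHS = 1, y in [1, 18]  -> 2 point(s)
  x = 17: RHS = 1, y in [1, 18]  -> 2 point(s)
Affine points: 15. Add the point at infinity: total = 16.

#E(F_19) = 16


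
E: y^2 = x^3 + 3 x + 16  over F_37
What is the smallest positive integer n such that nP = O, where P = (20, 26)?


Compute successive multiples of P until we hit O:
  1P = (20, 26)
  2P = (31, 2)
  3P = (14, 8)
  4P = (12, 35)
  5P = (8, 16)
  6P = (21, 4)
  7P = (36, 30)
  8P = (25, 19)
  ... (continuing to 18P)
  18P = O

ord(P) = 18


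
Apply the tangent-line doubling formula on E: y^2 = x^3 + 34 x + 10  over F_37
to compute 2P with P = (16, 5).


Doubling: s = (3 x1^2 + a) / (2 y1)
s = (3*16^2 + 34) / (2*5) mod 37 = 21
x3 = s^2 - 2 x1 mod 37 = 21^2 - 2*16 = 2
y3 = s (x1 - x3) - y1 mod 37 = 21 * (16 - 2) - 5 = 30

2P = (2, 30)


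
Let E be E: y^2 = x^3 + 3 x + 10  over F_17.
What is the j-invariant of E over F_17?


Delta = -16(4 a^3 + 27 b^2) mod 17 = 3
-1728 * (4 a)^3 = -1728 * (4*3)^3 mod 17 = 15
j = 15 * 3^(-1) mod 17 = 5

j = 5 (mod 17)


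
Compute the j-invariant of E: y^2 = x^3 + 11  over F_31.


Delta = -16(4 a^3 + 27 b^2) mod 31 = 25
-1728 * (4 a)^3 = -1728 * (4*0)^3 mod 31 = 0
j = 0 * 25^(-1) mod 31 = 0

j = 0 (mod 31)


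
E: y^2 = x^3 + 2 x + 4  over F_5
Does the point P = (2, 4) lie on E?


Check whether y^2 = x^3 + 2 x + 4 (mod 5) for (x, y) = (2, 4).
LHS: y^2 = 4^2 mod 5 = 1
RHS: x^3 + 2 x + 4 = 2^3 + 2*2 + 4 mod 5 = 1
LHS = RHS

Yes, on the curve


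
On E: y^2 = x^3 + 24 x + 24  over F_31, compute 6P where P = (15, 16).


k = 6 = 110_2 (binary, LSB first: 011)
Double-and-add from P = (15, 16):
  bit 0 = 0: acc unchanged = O
  bit 1 = 1: acc = O + (11, 21) = (11, 21)
  bit 2 = 1: acc = (11, 21) + (27, 22) = (28, 7)

6P = (28, 7)


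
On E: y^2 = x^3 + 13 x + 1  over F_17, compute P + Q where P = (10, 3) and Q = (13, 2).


P != Q, so use the chord formula.
s = (y2 - y1) / (x2 - x1) = (16) / (3) mod 17 = 11
x3 = s^2 - x1 - x2 mod 17 = 11^2 - 10 - 13 = 13
y3 = s (x1 - x3) - y1 mod 17 = 11 * (10 - 13) - 3 = 15

P + Q = (13, 15)


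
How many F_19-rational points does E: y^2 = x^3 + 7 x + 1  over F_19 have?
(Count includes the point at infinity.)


For each x in F_19, count y with y^2 = x^3 + 7 x + 1 mod 19:
  x = 0: RHS = 1, y in [1, 18]  -> 2 point(s)
  x = 1: RHS = 9, y in [3, 16]  -> 2 point(s)
  x = 2: RHS = 4, y in [2, 17]  -> 2 point(s)
  x = 3: RHS = 11, y in [7, 12]  -> 2 point(s)
  x = 4: RHS = 17, y in [6, 13]  -> 2 point(s)
  x = 5: RHS = 9, y in [3, 16]  -> 2 point(s)
  x = 10: RHS = 7, y in [8, 11]  -> 2 point(s)
  x = 13: RHS = 9, y in [3, 16]  -> 2 point(s)
  x = 15: RHS = 4, y in [2, 17]  -> 2 point(s)
  x = 17: RHS = 17, y in [6, 13]  -> 2 point(s)
Affine points: 20. Add the point at infinity: total = 21.

#E(F_19) = 21


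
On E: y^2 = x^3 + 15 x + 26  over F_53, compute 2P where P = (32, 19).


Doubling: s = (3 x1^2 + a) / (2 y1)
s = (3*32^2 + 15) / (2*19) mod 53 = 38
x3 = s^2 - 2 x1 mod 53 = 38^2 - 2*32 = 2
y3 = s (x1 - x3) - y1 mod 53 = 38 * (32 - 2) - 19 = 8

2P = (2, 8)


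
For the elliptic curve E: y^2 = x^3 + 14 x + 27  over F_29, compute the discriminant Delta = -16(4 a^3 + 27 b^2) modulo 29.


4 a^3 + 27 b^2 = 4*14^3 + 27*27^2 = 10976 + 19683 = 30659
Delta = -16 * (30659) = -490544
Delta mod 29 = 20

Delta = 20 (mod 29)


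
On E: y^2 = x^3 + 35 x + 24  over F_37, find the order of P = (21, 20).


Compute successive multiples of P until we hit O:
  1P = (21, 20)
  2P = (29, 34)
  3P = (34, 22)
  4P = (28, 33)
  5P = (36, 5)
  6P = (18, 14)
  7P = (2, 18)
  8P = (30, 18)
  ... (continuing to 34P)
  34P = O

ord(P) = 34


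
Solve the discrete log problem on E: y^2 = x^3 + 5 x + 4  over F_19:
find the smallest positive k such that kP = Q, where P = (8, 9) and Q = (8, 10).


Enumerate multiples of P until we hit Q = (8, 10):
  1P = (8, 9)
  2P = (14, 14)
  3P = (13, 9)
  4P = (17, 10)
  5P = (17, 9)
  6P = (13, 10)
  7P = (14, 5)
  8P = (8, 10)
Match found at i = 8.

k = 8


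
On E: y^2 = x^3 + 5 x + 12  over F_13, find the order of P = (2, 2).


Compute successive multiples of P until we hit O:
  1P = (2, 2)
  2P = (10, 3)
  3P = (0, 8)
  4P = (7, 0)
  5P = (0, 5)
  6P = (10, 10)
  7P = (2, 11)
  8P = O

ord(P) = 8


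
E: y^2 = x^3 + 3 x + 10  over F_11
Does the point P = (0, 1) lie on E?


Check whether y^2 = x^3 + 3 x + 10 (mod 11) for (x, y) = (0, 1).
LHS: y^2 = 1^2 mod 11 = 1
RHS: x^3 + 3 x + 10 = 0^3 + 3*0 + 10 mod 11 = 10
LHS != RHS

No, not on the curve


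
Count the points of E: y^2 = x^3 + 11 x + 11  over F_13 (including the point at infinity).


For each x in F_13, count y with y^2 = x^3 + 11 x + 11 mod 13:
  x = 1: RHS = 10, y in [6, 7]  -> 2 point(s)
  x = 5: RHS = 9, y in [3, 10]  -> 2 point(s)
  x = 8: RHS = 0, y in [0]  -> 1 point(s)
  x = 10: RHS = 3, y in [4, 9]  -> 2 point(s)
  x = 12: RHS = 12, y in [5, 8]  -> 2 point(s)
Affine points: 9. Add the point at infinity: total = 10.

#E(F_13) = 10


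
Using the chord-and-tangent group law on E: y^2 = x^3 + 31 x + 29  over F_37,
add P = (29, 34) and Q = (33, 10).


P != Q, so use the chord formula.
s = (y2 - y1) / (x2 - x1) = (13) / (4) mod 37 = 31
x3 = s^2 - x1 - x2 mod 37 = 31^2 - 29 - 33 = 11
y3 = s (x1 - x3) - y1 mod 37 = 31 * (29 - 11) - 34 = 6

P + Q = (11, 6)


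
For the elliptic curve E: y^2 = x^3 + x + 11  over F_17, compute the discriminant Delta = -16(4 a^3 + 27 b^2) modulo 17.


4 a^3 + 27 b^2 = 4*1^3 + 27*11^2 = 4 + 3267 = 3271
Delta = -16 * (3271) = -52336
Delta mod 17 = 7

Delta = 7 (mod 17)


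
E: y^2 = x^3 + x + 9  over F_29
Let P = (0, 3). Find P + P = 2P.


Doubling: s = (3 x1^2 + a) / (2 y1)
s = (3*0^2 + 1) / (2*3) mod 29 = 5
x3 = s^2 - 2 x1 mod 29 = 5^2 - 2*0 = 25
y3 = s (x1 - x3) - y1 mod 29 = 5 * (0 - 25) - 3 = 17

2P = (25, 17)


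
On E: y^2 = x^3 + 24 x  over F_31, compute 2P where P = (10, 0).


k = 2 = 10_2 (binary, LSB first: 01)
Double-and-add from P = (10, 0):
  bit 0 = 0: acc unchanged = O
  bit 1 = 1: acc = O + O = O

2P = O


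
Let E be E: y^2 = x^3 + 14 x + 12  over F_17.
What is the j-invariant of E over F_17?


Delta = -16(4 a^3 + 27 b^2) mod 17 = 6
-1728 * (4 a)^3 = -1728 * (4*14)^3 mod 17 = 2
j = 2 * 6^(-1) mod 17 = 6

j = 6 (mod 17)


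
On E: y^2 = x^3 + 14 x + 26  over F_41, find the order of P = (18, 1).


Compute successive multiples of P until we hit O:
  1P = (18, 1)
  2P = (6, 11)
  3P = (12, 35)
  4P = (34, 35)
  5P = (39, 21)
  6P = (26, 7)
  7P = (36, 6)
  8P = (32, 27)
  ... (continuing to 20P)
  20P = O

ord(P) = 20


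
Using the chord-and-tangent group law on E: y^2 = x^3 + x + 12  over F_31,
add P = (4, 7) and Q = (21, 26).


P != Q, so use the chord formula.
s = (y2 - y1) / (x2 - x1) = (19) / (17) mod 31 = 23
x3 = s^2 - x1 - x2 mod 31 = 23^2 - 4 - 21 = 8
y3 = s (x1 - x3) - y1 mod 31 = 23 * (4 - 8) - 7 = 25

P + Q = (8, 25)


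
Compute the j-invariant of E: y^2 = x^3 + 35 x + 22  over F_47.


Delta = -16(4 a^3 + 27 b^2) mod 47 = 16
-1728 * (4 a)^3 = -1728 * (4*35)^3 mod 47 = 36
j = 36 * 16^(-1) mod 47 = 14

j = 14 (mod 47)


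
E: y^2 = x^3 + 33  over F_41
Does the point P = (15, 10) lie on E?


Check whether y^2 = x^3 + 0 x + 33 (mod 41) for (x, y) = (15, 10).
LHS: y^2 = 10^2 mod 41 = 18
RHS: x^3 + 0 x + 33 = 15^3 + 0*15 + 33 mod 41 = 5
LHS != RHS

No, not on the curve


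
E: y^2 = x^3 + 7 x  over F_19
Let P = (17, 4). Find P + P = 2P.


Doubling: s = (3 x1^2 + a) / (2 y1)
s = (3*17^2 + 7) / (2*4) mod 19 = 0
x3 = s^2 - 2 x1 mod 19 = 0^2 - 2*17 = 4
y3 = s (x1 - x3) - y1 mod 19 = 0 * (17 - 4) - 4 = 15

2P = (4, 15)


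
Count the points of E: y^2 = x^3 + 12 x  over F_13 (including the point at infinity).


For each x in F_13, count y with y^2 = x^3 + 12 x + 0 mod 13:
  x = 0: RHS = 0, y in [0]  -> 1 point(s)
  x = 1: RHS = 0, y in [0]  -> 1 point(s)
  x = 5: RHS = 3, y in [4, 9]  -> 2 point(s)
  x = 8: RHS = 10, y in [6, 7]  -> 2 point(s)
  x = 12: RHS = 0, y in [0]  -> 1 point(s)
Affine points: 7. Add the point at infinity: total = 8.

#E(F_13) = 8


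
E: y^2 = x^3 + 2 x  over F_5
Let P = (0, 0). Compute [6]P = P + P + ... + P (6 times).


k = 6 = 110_2 (binary, LSB first: 011)
Double-and-add from P = (0, 0):
  bit 0 = 0: acc unchanged = O
  bit 1 = 1: acc = O + O = O
  bit 2 = 1: acc = O + O = O

6P = O


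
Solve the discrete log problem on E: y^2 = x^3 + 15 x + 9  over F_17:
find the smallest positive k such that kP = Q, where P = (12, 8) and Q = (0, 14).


Enumerate multiples of P until we hit Q = (0, 14):
  1P = (12, 8)
  2P = (1, 5)
  3P = (0, 3)
  4P = (6, 3)
  5P = (3, 8)
  6P = (2, 9)
  7P = (11, 14)
  8P = (13, 15)
  9P = (7, 10)
  10P = (7, 7)
  11P = (13, 2)
  12P = (11, 3)
  13P = (2, 8)
  14P = (3, 9)
  15P = (6, 14)
  16P = (0, 14)
Match found at i = 16.

k = 16


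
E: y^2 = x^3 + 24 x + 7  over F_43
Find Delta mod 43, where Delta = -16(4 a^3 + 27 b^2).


4 a^3 + 27 b^2 = 4*24^3 + 27*7^2 = 55296 + 1323 = 56619
Delta = -16 * (56619) = -905904
Delta mod 43 = 20

Delta = 20 (mod 43)


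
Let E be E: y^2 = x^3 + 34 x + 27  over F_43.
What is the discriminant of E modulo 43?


4 a^3 + 27 b^2 = 4*34^3 + 27*27^2 = 157216 + 19683 = 176899
Delta = -16 * (176899) = -2830384
Delta mod 43 = 5

Delta = 5 (mod 43)


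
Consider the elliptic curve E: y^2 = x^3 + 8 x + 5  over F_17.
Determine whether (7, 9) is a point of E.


Check whether y^2 = x^3 + 8 x + 5 (mod 17) for (x, y) = (7, 9).
LHS: y^2 = 9^2 mod 17 = 13
RHS: x^3 + 8 x + 5 = 7^3 + 8*7 + 5 mod 17 = 13
LHS = RHS

Yes, on the curve


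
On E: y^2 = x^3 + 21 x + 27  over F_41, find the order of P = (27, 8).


Compute successive multiples of P until we hit O:
  1P = (27, 8)
  2P = (7, 5)
  3P = (2, 6)
  4P = (37, 24)
  5P = (14, 21)
  6P = (1, 7)
  7P = (11, 21)
  8P = (24, 28)
  ... (continuing to 23P)
  23P = O

ord(P) = 23


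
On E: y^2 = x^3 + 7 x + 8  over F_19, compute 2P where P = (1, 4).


Doubling: s = (3 x1^2 + a) / (2 y1)
s = (3*1^2 + 7) / (2*4) mod 19 = 6
x3 = s^2 - 2 x1 mod 19 = 6^2 - 2*1 = 15
y3 = s (x1 - x3) - y1 mod 19 = 6 * (1 - 15) - 4 = 7

2P = (15, 7)


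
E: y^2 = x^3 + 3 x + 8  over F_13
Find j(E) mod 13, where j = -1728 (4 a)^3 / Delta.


Delta = -16(4 a^3 + 27 b^2) mod 13 = 4
-1728 * (4 a)^3 = -1728 * (4*3)^3 mod 13 = 12
j = 12 * 4^(-1) mod 13 = 3

j = 3 (mod 13)


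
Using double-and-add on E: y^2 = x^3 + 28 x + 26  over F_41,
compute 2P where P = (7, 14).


k = 2 = 10_2 (binary, LSB first: 01)
Double-and-add from P = (7, 14):
  bit 0 = 0: acc unchanged = O
  bit 1 = 1: acc = O + (2, 7) = (2, 7)

2P = (2, 7)


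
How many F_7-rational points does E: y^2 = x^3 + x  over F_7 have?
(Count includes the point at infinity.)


For each x in F_7, count y with y^2 = x^3 + 1 x + 0 mod 7:
  x = 0: RHS = 0, y in [0]  -> 1 point(s)
  x = 1: RHS = 2, y in [3, 4]  -> 2 point(s)
  x = 3: RHS = 2, y in [3, 4]  -> 2 point(s)
  x = 5: RHS = 4, y in [2, 5]  -> 2 point(s)
Affine points: 7. Add the point at infinity: total = 8.

#E(F_7) = 8


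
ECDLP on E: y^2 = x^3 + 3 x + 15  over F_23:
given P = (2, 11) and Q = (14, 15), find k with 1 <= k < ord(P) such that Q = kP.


Enumerate multiples of P until we hit Q = (14, 15):
  1P = (2, 11)
  2P = (14, 8)
  3P = (20, 5)
  4P = (19, 10)
  5P = (18, 17)
  6P = (15, 10)
  7P = (9, 9)
  8P = (21, 1)
  9P = (12, 10)
  10P = (12, 13)
  11P = (21, 22)
  12P = (9, 14)
  13P = (15, 13)
  14P = (18, 6)
  15P = (19, 13)
  16P = (20, 18)
  17P = (14, 15)
Match found at i = 17.

k = 17


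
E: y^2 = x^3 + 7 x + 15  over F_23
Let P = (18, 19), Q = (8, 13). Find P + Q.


P != Q, so use the chord formula.
s = (y2 - y1) / (x2 - x1) = (17) / (13) mod 23 = 19
x3 = s^2 - x1 - x2 mod 23 = 19^2 - 18 - 8 = 13
y3 = s (x1 - x3) - y1 mod 23 = 19 * (18 - 13) - 19 = 7

P + Q = (13, 7)


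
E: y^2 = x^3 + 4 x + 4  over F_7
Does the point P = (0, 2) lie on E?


Check whether y^2 = x^3 + 4 x + 4 (mod 7) for (x, y) = (0, 2).
LHS: y^2 = 2^2 mod 7 = 4
RHS: x^3 + 4 x + 4 = 0^3 + 4*0 + 4 mod 7 = 4
LHS = RHS

Yes, on the curve


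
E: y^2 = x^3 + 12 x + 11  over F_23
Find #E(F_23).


For each x in F_23, count y with y^2 = x^3 + 12 x + 11 mod 23:
  x = 1: RHS = 1, y in [1, 22]  -> 2 point(s)
  x = 4: RHS = 8, y in [10, 13]  -> 2 point(s)
  x = 5: RHS = 12, y in [9, 14]  -> 2 point(s)
  x = 6: RHS = 0, y in [0]  -> 1 point(s)
  x = 7: RHS = 1, y in [1, 22]  -> 2 point(s)
  x = 10: RHS = 4, y in [2, 21]  -> 2 point(s)
  x = 11: RHS = 2, y in [5, 18]  -> 2 point(s)
  x = 13: RHS = 18, y in [8, 15]  -> 2 point(s)
  x = 14: RHS = 2, y in [5, 18]  -> 2 point(s)
  x = 15: RHS = 1, y in [1, 22]  -> 2 point(s)
  x = 21: RHS = 2, y in [5, 18]  -> 2 point(s)
Affine points: 21. Add the point at infinity: total = 22.

#E(F_23) = 22


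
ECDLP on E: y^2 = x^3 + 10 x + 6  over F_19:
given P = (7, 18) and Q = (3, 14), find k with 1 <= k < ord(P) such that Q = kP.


Enumerate multiples of P until we hit Q = (3, 14):
  1P = (7, 18)
  2P = (16, 14)
  3P = (3, 14)
Match found at i = 3.

k = 3


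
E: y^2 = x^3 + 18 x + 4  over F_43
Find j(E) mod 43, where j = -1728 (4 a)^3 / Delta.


Delta = -16(4 a^3 + 27 b^2) mod 43 = 3
-1728 * (4 a)^3 = -1728 * (4*18)^3 mod 43 = 22
j = 22 * 3^(-1) mod 43 = 36

j = 36 (mod 43)


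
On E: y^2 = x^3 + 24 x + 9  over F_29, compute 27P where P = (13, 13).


k = 27 = 11011_2 (binary, LSB first: 11011)
Double-and-add from P = (13, 13):
  bit 0 = 1: acc = O + (13, 13) = (13, 13)
  bit 1 = 1: acc = (13, 13) + (12, 13) = (4, 16)
  bit 2 = 0: acc unchanged = (4, 16)
  bit 3 = 1: acc = (4, 16) + (24, 5) = (5, 15)
  bit 4 = 1: acc = (5, 15) + (1, 11) = (24, 24)

27P = (24, 24)


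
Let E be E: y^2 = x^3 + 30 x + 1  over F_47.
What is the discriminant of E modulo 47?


4 a^3 + 27 b^2 = 4*30^3 + 27*1^2 = 108000 + 27 = 108027
Delta = -16 * (108027) = -1728432
Delta mod 47 = 40

Delta = 40 (mod 47)


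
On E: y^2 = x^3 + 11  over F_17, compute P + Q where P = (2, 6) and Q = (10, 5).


P != Q, so use the chord formula.
s = (y2 - y1) / (x2 - x1) = (16) / (8) mod 17 = 2
x3 = s^2 - x1 - x2 mod 17 = 2^2 - 2 - 10 = 9
y3 = s (x1 - x3) - y1 mod 17 = 2 * (2 - 9) - 6 = 14

P + Q = (9, 14)


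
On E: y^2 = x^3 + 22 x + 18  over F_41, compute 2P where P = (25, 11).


Doubling: s = (3 x1^2 + a) / (2 y1)
s = (3*25^2 + 22) / (2*11) mod 41 = 21
x3 = s^2 - 2 x1 mod 41 = 21^2 - 2*25 = 22
y3 = s (x1 - x3) - y1 mod 41 = 21 * (25 - 22) - 11 = 11

2P = (22, 11)


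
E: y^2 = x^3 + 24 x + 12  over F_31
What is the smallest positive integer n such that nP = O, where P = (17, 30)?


Compute successive multiples of P until we hit O:
  1P = (17, 30)
  2P = (13, 17)
  3P = (29, 24)
  4P = (24, 20)
  5P = (30, 24)
  6P = (22, 20)
  7P = (27, 21)
  8P = (3, 7)
  ... (continuing to 24P)
  24P = O

ord(P) = 24


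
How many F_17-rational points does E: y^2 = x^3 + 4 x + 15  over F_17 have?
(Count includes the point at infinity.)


For each x in F_17, count y with y^2 = x^3 + 4 x + 15 mod 17:
  x = 0: RHS = 15, y in [7, 10]  -> 2 point(s)
  x = 6: RHS = 0, y in [0]  -> 1 point(s)
  x = 8: RHS = 15, y in [7, 10]  -> 2 point(s)
  x = 9: RHS = 15, y in [7, 10]  -> 2 point(s)
  x = 10: RHS = 1, y in [1, 16]  -> 2 point(s)
  x = 11: RHS = 13, y in [8, 9]  -> 2 point(s)
  x = 15: RHS = 16, y in [4, 13]  -> 2 point(s)
Affine points: 13. Add the point at infinity: total = 14.

#E(F_17) = 14


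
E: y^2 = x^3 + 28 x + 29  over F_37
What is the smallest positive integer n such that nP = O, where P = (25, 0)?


Compute successive multiples of P until we hit O:
  1P = (25, 0)
  2P = O

ord(P) = 2


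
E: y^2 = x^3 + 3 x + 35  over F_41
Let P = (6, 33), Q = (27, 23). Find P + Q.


P != Q, so use the chord formula.
s = (y2 - y1) / (x2 - x1) = (31) / (21) mod 41 = 21
x3 = s^2 - x1 - x2 mod 41 = 21^2 - 6 - 27 = 39
y3 = s (x1 - x3) - y1 mod 41 = 21 * (6 - 39) - 33 = 12

P + Q = (39, 12)


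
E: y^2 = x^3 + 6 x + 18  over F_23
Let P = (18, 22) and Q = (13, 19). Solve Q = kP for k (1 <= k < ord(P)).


Enumerate multiples of P until we hit Q = (13, 19):
  1P = (18, 22)
  2P = (0, 8)
  3P = (11, 9)
  4P = (12, 22)
  5P = (16, 1)
  6P = (13, 19)
Match found at i = 6.

k = 6


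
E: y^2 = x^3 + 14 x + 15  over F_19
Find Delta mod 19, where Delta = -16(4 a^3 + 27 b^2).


4 a^3 + 27 b^2 = 4*14^3 + 27*15^2 = 10976 + 6075 = 17051
Delta = -16 * (17051) = -272816
Delta mod 19 = 5

Delta = 5 (mod 19)


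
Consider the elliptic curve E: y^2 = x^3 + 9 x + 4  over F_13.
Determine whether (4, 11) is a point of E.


Check whether y^2 = x^3 + 9 x + 4 (mod 13) for (x, y) = (4, 11).
LHS: y^2 = 11^2 mod 13 = 4
RHS: x^3 + 9 x + 4 = 4^3 + 9*4 + 4 mod 13 = 0
LHS != RHS

No, not on the curve


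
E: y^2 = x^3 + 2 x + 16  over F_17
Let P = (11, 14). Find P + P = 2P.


Doubling: s = (3 x1^2 + a) / (2 y1)
s = (3*11^2 + 2) / (2*14) mod 17 = 10
x3 = s^2 - 2 x1 mod 17 = 10^2 - 2*11 = 10
y3 = s (x1 - x3) - y1 mod 17 = 10 * (11 - 10) - 14 = 13

2P = (10, 13)


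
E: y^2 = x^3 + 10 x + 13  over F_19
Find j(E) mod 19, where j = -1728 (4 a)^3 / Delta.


Delta = -16(4 a^3 + 27 b^2) mod 19 = 1
-1728 * (4 a)^3 = -1728 * (4*10)^3 mod 19 = 8
j = 8 * 1^(-1) mod 19 = 8

j = 8 (mod 19)


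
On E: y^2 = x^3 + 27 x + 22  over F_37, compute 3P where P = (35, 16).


k = 3 = 11_2 (binary, LSB first: 11)
Double-and-add from P = (35, 16):
  bit 0 = 1: acc = O + (35, 16) = (35, 16)
  bit 1 = 1: acc = (35, 16) + (16, 6) = (16, 31)

3P = (16, 31)


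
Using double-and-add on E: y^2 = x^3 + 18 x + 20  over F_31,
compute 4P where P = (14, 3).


k = 4 = 100_2 (binary, LSB first: 001)
Double-and-add from P = (14, 3):
  bit 0 = 0: acc unchanged = O
  bit 1 = 0: acc unchanged = O
  bit 2 = 1: acc = O + (21, 24) = (21, 24)

4P = (21, 24)


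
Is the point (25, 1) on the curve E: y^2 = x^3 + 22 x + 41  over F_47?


Check whether y^2 = x^3 + 22 x + 41 (mod 47) for (x, y) = (25, 1).
LHS: y^2 = 1^2 mod 47 = 1
RHS: x^3 + 22 x + 41 = 25^3 + 22*25 + 41 mod 47 = 1
LHS = RHS

Yes, on the curve


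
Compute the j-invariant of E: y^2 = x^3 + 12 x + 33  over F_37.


Delta = -16(4 a^3 + 27 b^2) mod 37 = 8
-1728 * (4 a)^3 = -1728 * (4*12)^3 mod 37 = 26
j = 26 * 8^(-1) mod 37 = 31

j = 31 (mod 37)


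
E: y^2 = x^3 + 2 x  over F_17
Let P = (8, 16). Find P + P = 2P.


Doubling: s = (3 x1^2 + a) / (2 y1)
s = (3*8^2 + 2) / (2*16) mod 17 = 5
x3 = s^2 - 2 x1 mod 17 = 5^2 - 2*8 = 9
y3 = s (x1 - x3) - y1 mod 17 = 5 * (8 - 9) - 16 = 13

2P = (9, 13)


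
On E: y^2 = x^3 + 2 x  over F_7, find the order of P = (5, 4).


Compute successive multiples of P until we hit O:
  1P = (5, 4)
  2P = (4, 3)
  3P = (6, 2)
  4P = (0, 0)
  5P = (6, 5)
  6P = (4, 4)
  7P = (5, 3)
  8P = O

ord(P) = 8


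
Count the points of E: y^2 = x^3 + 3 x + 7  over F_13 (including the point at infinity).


For each x in F_13, count y with y^2 = x^3 + 3 x + 7 mod 13:
  x = 3: RHS = 4, y in [2, 11]  -> 2 point(s)
  x = 5: RHS = 4, y in [2, 11]  -> 2 point(s)
  x = 8: RHS = 10, y in [6, 7]  -> 2 point(s)
  x = 9: RHS = 9, y in [3, 10]  -> 2 point(s)
  x = 10: RHS = 10, y in [6, 7]  -> 2 point(s)
  x = 12: RHS = 3, y in [4, 9]  -> 2 point(s)
Affine points: 12. Add the point at infinity: total = 13.

#E(F_13) = 13


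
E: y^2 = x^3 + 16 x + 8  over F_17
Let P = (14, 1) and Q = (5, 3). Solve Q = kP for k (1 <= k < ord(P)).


Enumerate multiples of P until we hit Q = (5, 3):
  1P = (14, 1)
  2P = (5, 14)
  3P = (11, 6)
  4P = (8, 6)
  5P = (16, 12)
  6P = (13, 13)
  7P = (15, 11)
  8P = (3, 7)
  9P = (1, 12)
  10P = (0, 12)
  11P = (7, 2)
  12P = (4, 0)
  13P = (7, 15)
  14P = (0, 5)
  15P = (1, 5)
  16P = (3, 10)
  17P = (15, 6)
  18P = (13, 4)
  19P = (16, 5)
  20P = (8, 11)
  21P = (11, 11)
  22P = (5, 3)
Match found at i = 22.

k = 22


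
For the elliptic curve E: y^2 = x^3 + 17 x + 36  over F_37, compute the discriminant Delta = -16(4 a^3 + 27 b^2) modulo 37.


4 a^3 + 27 b^2 = 4*17^3 + 27*36^2 = 19652 + 34992 = 54644
Delta = -16 * (54644) = -874304
Delta mod 37 = 6

Delta = 6 (mod 37)


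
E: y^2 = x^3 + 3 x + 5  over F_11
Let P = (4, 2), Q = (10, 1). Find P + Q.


P != Q, so use the chord formula.
s = (y2 - y1) / (x2 - x1) = (10) / (6) mod 11 = 9
x3 = s^2 - x1 - x2 mod 11 = 9^2 - 4 - 10 = 1
y3 = s (x1 - x3) - y1 mod 11 = 9 * (4 - 1) - 2 = 3

P + Q = (1, 3)


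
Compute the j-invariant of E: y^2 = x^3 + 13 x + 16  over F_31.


Delta = -16(4 a^3 + 27 b^2) mod 31 = 24
-1728 * (4 a)^3 = -1728 * (4*13)^3 mod 31 = 29
j = 29 * 24^(-1) mod 31 = 18

j = 18 (mod 31)


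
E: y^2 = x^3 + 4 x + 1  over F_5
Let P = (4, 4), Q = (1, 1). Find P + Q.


P != Q, so use the chord formula.
s = (y2 - y1) / (x2 - x1) = (2) / (2) mod 5 = 1
x3 = s^2 - x1 - x2 mod 5 = 1^2 - 4 - 1 = 1
y3 = s (x1 - x3) - y1 mod 5 = 1 * (4 - 1) - 4 = 4

P + Q = (1, 4)


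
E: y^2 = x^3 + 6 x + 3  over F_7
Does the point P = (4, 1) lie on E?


Check whether y^2 = x^3 + 6 x + 3 (mod 7) for (x, y) = (4, 1).
LHS: y^2 = 1^2 mod 7 = 1
RHS: x^3 + 6 x + 3 = 4^3 + 6*4 + 3 mod 7 = 0
LHS != RHS

No, not on the curve


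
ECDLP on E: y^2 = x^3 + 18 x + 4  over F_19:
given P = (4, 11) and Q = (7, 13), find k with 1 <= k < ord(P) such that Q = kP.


Enumerate multiples of P until we hit Q = (7, 13):
  1P = (4, 11)
  2P = (1, 17)
  3P = (18, 17)
  4P = (3, 3)
  5P = (0, 2)
  6P = (7, 6)
  7P = (15, 1)
  8P = (17, 6)
  9P = (14, 6)
  10P = (6, 9)
  11P = (10, 14)
  12P = (10, 5)
  13P = (6, 10)
  14P = (14, 13)
  15P = (17, 13)
  16P = (15, 18)
  17P = (7, 13)
Match found at i = 17.

k = 17


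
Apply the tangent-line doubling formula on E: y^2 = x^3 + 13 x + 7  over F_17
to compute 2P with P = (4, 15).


Doubling: s = (3 x1^2 + a) / (2 y1)
s = (3*4^2 + 13) / (2*15) mod 17 = 6
x3 = s^2 - 2 x1 mod 17 = 6^2 - 2*4 = 11
y3 = s (x1 - x3) - y1 mod 17 = 6 * (4 - 11) - 15 = 11

2P = (11, 11)


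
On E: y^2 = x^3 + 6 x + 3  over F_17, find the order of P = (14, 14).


Compute successive multiples of P until we hit O:
  1P = (14, 14)
  2P = (15, 0)
  3P = (14, 3)
  4P = O

ord(P) = 4


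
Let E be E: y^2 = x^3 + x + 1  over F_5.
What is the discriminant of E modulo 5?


4 a^3 + 27 b^2 = 4*1^3 + 27*1^2 = 4 + 27 = 31
Delta = -16 * (31) = -496
Delta mod 5 = 4

Delta = 4 (mod 5)


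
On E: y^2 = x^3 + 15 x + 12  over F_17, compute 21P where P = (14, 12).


k = 21 = 10101_2 (binary, LSB first: 10101)
Double-and-add from P = (14, 12):
  bit 0 = 1: acc = O + (14, 12) = (14, 12)
  bit 1 = 0: acc unchanged = (14, 12)
  bit 2 = 1: acc = (14, 12) + (2, 4) = (9, 14)
  bit 3 = 0: acc unchanged = (9, 14)
  bit 4 = 1: acc = (9, 14) + (3, 13) = (14, 5)

21P = (14, 5)


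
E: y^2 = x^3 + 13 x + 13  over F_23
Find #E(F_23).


For each x in F_23, count y with y^2 = x^3 + 13 x + 13 mod 23:
  x = 0: RHS = 13, y in [6, 17]  -> 2 point(s)
  x = 1: RHS = 4, y in [2, 21]  -> 2 point(s)
  x = 2: RHS = 1, y in [1, 22]  -> 2 point(s)
  x = 6: RHS = 8, y in [10, 13]  -> 2 point(s)
  x = 8: RHS = 8, y in [10, 13]  -> 2 point(s)
  x = 9: RHS = 8, y in [10, 13]  -> 2 point(s)
  x = 10: RHS = 16, y in [4, 19]  -> 2 point(s)
  x = 14: RHS = 18, y in [8, 15]  -> 2 point(s)
  x = 15: RHS = 18, y in [8, 15]  -> 2 point(s)
  x = 16: RHS = 16, y in [4, 19]  -> 2 point(s)
  x = 17: RHS = 18, y in [8, 15]  -> 2 point(s)
  x = 19: RHS = 12, y in [9, 14]  -> 2 point(s)
  x = 20: RHS = 16, y in [4, 19]  -> 2 point(s)
  x = 21: RHS = 2, y in [5, 18]  -> 2 point(s)
Affine points: 28. Add the point at infinity: total = 29.

#E(F_23) = 29


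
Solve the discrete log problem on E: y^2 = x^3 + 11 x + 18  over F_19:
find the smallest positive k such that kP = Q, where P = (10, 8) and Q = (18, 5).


Enumerate multiples of P until we hit Q = (18, 5):
  1P = (10, 8)
  2P = (15, 10)
  3P = (1, 7)
  4P = (12, 15)
  5P = (14, 16)
  6P = (18, 14)
  7P = (7, 18)
  8P = (11, 8)
  9P = (17, 11)
  10P = (17, 8)
  11P = (11, 11)
  12P = (7, 1)
  13P = (18, 5)
Match found at i = 13.

k = 13


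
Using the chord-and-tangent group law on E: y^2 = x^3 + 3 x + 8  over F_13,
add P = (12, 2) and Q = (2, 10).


P != Q, so use the chord formula.
s = (y2 - y1) / (x2 - x1) = (8) / (3) mod 13 = 7
x3 = s^2 - x1 - x2 mod 13 = 7^2 - 12 - 2 = 9
y3 = s (x1 - x3) - y1 mod 13 = 7 * (12 - 9) - 2 = 6

P + Q = (9, 6)


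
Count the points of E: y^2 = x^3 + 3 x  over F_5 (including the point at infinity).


For each x in F_5, count y with y^2 = x^3 + 3 x + 0 mod 5:
  x = 0: RHS = 0, y in [0]  -> 1 point(s)
  x = 1: RHS = 4, y in [2, 3]  -> 2 point(s)
  x = 2: RHS = 4, y in [2, 3]  -> 2 point(s)
  x = 3: RHS = 1, y in [1, 4]  -> 2 point(s)
  x = 4: RHS = 1, y in [1, 4]  -> 2 point(s)
Affine points: 9. Add the point at infinity: total = 10.

#E(F_5) = 10


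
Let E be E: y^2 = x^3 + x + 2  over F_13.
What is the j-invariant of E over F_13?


Delta = -16(4 a^3 + 27 b^2) mod 13 = 2
-1728 * (4 a)^3 = -1728 * (4*1)^3 mod 13 = 12
j = 12 * 2^(-1) mod 13 = 6

j = 6 (mod 13)


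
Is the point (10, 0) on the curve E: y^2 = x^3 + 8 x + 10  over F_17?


Check whether y^2 = x^3 + 8 x + 10 (mod 17) for (x, y) = (10, 0).
LHS: y^2 = 0^2 mod 17 = 0
RHS: x^3 + 8 x + 10 = 10^3 + 8*10 + 10 mod 17 = 2
LHS != RHS

No, not on the curve


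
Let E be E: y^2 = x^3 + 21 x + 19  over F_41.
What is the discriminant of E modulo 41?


4 a^3 + 27 b^2 = 4*21^3 + 27*19^2 = 37044 + 9747 = 46791
Delta = -16 * (46791) = -748656
Delta mod 41 = 4

Delta = 4 (mod 41)


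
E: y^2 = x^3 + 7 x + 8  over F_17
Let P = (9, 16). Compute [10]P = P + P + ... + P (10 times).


k = 10 = 1010_2 (binary, LSB first: 0101)
Double-and-add from P = (9, 16):
  bit 0 = 0: acc unchanged = O
  bit 1 = 1: acc = O + (1, 4) = (1, 4)
  bit 2 = 0: acc unchanged = (1, 4)
  bit 3 = 1: acc = (1, 4) + (12, 1) = (0, 5)

10P = (0, 5)


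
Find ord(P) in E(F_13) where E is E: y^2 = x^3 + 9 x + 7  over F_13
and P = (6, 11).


Compute successive multiples of P until we hit O:
  1P = (6, 11)
  2P = (1, 2)
  3P = (3, 10)
  4P = (7, 6)
  5P = (12, 6)
  6P = (4, 9)
  7P = (4, 4)
  8P = (12, 7)
  ... (continuing to 13P)
  13P = O

ord(P) = 13


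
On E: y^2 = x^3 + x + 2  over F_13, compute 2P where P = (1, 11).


Doubling: s = (3 x1^2 + a) / (2 y1)
s = (3*1^2 + 1) / (2*11) mod 13 = 12
x3 = s^2 - 2 x1 mod 13 = 12^2 - 2*1 = 12
y3 = s (x1 - x3) - y1 mod 13 = 12 * (1 - 12) - 11 = 0

2P = (12, 0)


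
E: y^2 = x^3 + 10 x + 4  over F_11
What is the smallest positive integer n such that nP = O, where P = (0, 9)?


Compute successive multiples of P until we hit O:
  1P = (0, 9)
  2P = (9, 8)
  3P = (5, 5)
  4P = (4, 3)
  5P = (1, 9)
  6P = (10, 2)
  7P = (6, 4)
  8P = (6, 7)
  ... (continuing to 15P)
  15P = O

ord(P) = 15


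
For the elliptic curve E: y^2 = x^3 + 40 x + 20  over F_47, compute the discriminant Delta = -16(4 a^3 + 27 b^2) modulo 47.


4 a^3 + 27 b^2 = 4*40^3 + 27*20^2 = 256000 + 10800 = 266800
Delta = -16 * (266800) = -4268800
Delta mod 47 = 22

Delta = 22 (mod 47)


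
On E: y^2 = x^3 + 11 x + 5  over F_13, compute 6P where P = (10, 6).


k = 6 = 110_2 (binary, LSB first: 011)
Double-and-add from P = (10, 6):
  bit 0 = 0: acc unchanged = O
  bit 1 = 1: acc = O + (7, 10) = (7, 10)
  bit 2 = 1: acc = (7, 10) + (2, 10) = (4, 3)

6P = (4, 3)


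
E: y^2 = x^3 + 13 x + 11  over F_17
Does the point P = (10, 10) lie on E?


Check whether y^2 = x^3 + 13 x + 11 (mod 17) for (x, y) = (10, 10).
LHS: y^2 = 10^2 mod 17 = 15
RHS: x^3 + 13 x + 11 = 10^3 + 13*10 + 11 mod 17 = 2
LHS != RHS

No, not on the curve


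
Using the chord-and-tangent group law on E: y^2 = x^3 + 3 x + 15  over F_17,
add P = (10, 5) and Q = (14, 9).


P != Q, so use the chord formula.
s = (y2 - y1) / (x2 - x1) = (4) / (4) mod 17 = 1
x3 = s^2 - x1 - x2 mod 17 = 1^2 - 10 - 14 = 11
y3 = s (x1 - x3) - y1 mod 17 = 1 * (10 - 11) - 5 = 11

P + Q = (11, 11)


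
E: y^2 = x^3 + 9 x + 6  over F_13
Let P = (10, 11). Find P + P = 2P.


Doubling: s = (3 x1^2 + a) / (2 y1)
s = (3*10^2 + 9) / (2*11) mod 13 = 4
x3 = s^2 - 2 x1 mod 13 = 4^2 - 2*10 = 9
y3 = s (x1 - x3) - y1 mod 13 = 4 * (10 - 9) - 11 = 6

2P = (9, 6)


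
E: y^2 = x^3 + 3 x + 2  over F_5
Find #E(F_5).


For each x in F_5, count y with y^2 = x^3 + 3 x + 2 mod 5:
  x = 1: RHS = 1, y in [1, 4]  -> 2 point(s)
  x = 2: RHS = 1, y in [1, 4]  -> 2 point(s)
Affine points: 4. Add the point at infinity: total = 5.

#E(F_5) = 5


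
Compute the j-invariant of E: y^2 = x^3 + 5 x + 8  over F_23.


Delta = -16(4 a^3 + 27 b^2) mod 23 = 2
-1728 * (4 a)^3 = -1728 * (4*5)^3 mod 23 = 12
j = 12 * 2^(-1) mod 23 = 6

j = 6 (mod 23)


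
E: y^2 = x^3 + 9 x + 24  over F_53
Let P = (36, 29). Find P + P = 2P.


Doubling: s = (3 x1^2 + a) / (2 y1)
s = (3*36^2 + 9) / (2*29) mod 53 = 48
x3 = s^2 - 2 x1 mod 53 = 48^2 - 2*36 = 6
y3 = s (x1 - x3) - y1 mod 53 = 48 * (36 - 6) - 29 = 33

2P = (6, 33)


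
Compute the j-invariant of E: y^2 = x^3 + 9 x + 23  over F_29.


Delta = -16(4 a^3 + 27 b^2) mod 29 = 26
-1728 * (4 a)^3 = -1728 * (4*9)^3 mod 29 = 27
j = 27 * 26^(-1) mod 29 = 20

j = 20 (mod 29)


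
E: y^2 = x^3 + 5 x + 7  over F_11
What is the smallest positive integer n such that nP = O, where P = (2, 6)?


Compute successive multiples of P until we hit O:
  1P = (2, 6)
  2P = (10, 1)
  3P = (3, 7)
  4P = (7, 0)
  5P = (3, 4)
  6P = (10, 10)
  7P = (2, 5)
  8P = O

ord(P) = 8


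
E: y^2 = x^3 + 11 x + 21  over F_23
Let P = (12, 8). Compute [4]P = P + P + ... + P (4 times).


k = 4 = 100_2 (binary, LSB first: 001)
Double-and-add from P = (12, 8):
  bit 0 = 0: acc unchanged = O
  bit 1 = 0: acc unchanged = O
  bit 2 = 1: acc = O + (10, 2) = (10, 2)

4P = (10, 2)


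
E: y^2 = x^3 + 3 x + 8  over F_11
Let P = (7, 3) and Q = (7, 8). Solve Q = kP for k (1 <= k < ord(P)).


Enumerate multiples of P until we hit Q = (7, 8):
  1P = (7, 3)
  2P = (6, 0)
  3P = (7, 8)
Match found at i = 3.

k = 3


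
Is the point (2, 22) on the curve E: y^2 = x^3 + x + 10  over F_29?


Check whether y^2 = x^3 + 1 x + 10 (mod 29) for (x, y) = (2, 22).
LHS: y^2 = 22^2 mod 29 = 20
RHS: x^3 + 1 x + 10 = 2^3 + 1*2 + 10 mod 29 = 20
LHS = RHS

Yes, on the curve


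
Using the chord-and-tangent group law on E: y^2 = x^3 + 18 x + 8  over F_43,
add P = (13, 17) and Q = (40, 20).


P != Q, so use the chord formula.
s = (y2 - y1) / (x2 - x1) = (3) / (27) mod 43 = 24
x3 = s^2 - x1 - x2 mod 43 = 24^2 - 13 - 40 = 7
y3 = s (x1 - x3) - y1 mod 43 = 24 * (13 - 7) - 17 = 41

P + Q = (7, 41)


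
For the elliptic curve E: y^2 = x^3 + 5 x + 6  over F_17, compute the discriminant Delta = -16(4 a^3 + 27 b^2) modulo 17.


4 a^3 + 27 b^2 = 4*5^3 + 27*6^2 = 500 + 972 = 1472
Delta = -16 * (1472) = -23552
Delta mod 17 = 10

Delta = 10 (mod 17)


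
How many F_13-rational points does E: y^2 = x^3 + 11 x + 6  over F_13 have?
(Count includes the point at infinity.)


For each x in F_13, count y with y^2 = x^3 + 11 x + 6 mod 13:
  x = 2: RHS = 10, y in [6, 7]  -> 2 point(s)
  x = 3: RHS = 1, y in [1, 12]  -> 2 point(s)
  x = 4: RHS = 10, y in [6, 7]  -> 2 point(s)
  x = 5: RHS = 4, y in [2, 11]  -> 2 point(s)
  x = 7: RHS = 10, y in [6, 7]  -> 2 point(s)
Affine points: 10. Add the point at infinity: total = 11.

#E(F_13) = 11


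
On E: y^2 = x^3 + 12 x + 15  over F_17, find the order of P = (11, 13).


Compute successive multiples of P until we hit O:
  1P = (11, 13)
  2P = (16, 11)
  3P = (16, 6)
  4P = (11, 4)
  5P = O

ord(P) = 5


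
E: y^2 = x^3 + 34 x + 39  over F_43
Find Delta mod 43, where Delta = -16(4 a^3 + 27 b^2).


4 a^3 + 27 b^2 = 4*34^3 + 27*39^2 = 157216 + 41067 = 198283
Delta = -16 * (198283) = -3172528
Delta mod 43 = 12

Delta = 12 (mod 43)


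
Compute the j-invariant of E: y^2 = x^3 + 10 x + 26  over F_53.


Delta = -16(4 a^3 + 27 b^2) mod 53 = 22
-1728 * (4 a)^3 = -1728 * (4*10)^3 mod 53 = 26
j = 26 * 22^(-1) mod 53 = 6

j = 6 (mod 53)


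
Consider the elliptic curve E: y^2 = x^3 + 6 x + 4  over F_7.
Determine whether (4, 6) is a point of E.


Check whether y^2 = x^3 + 6 x + 4 (mod 7) for (x, y) = (4, 6).
LHS: y^2 = 6^2 mod 7 = 1
RHS: x^3 + 6 x + 4 = 4^3 + 6*4 + 4 mod 7 = 1
LHS = RHS

Yes, on the curve


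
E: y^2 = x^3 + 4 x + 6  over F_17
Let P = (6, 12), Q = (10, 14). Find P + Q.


P != Q, so use the chord formula.
s = (y2 - y1) / (x2 - x1) = (2) / (4) mod 17 = 9
x3 = s^2 - x1 - x2 mod 17 = 9^2 - 6 - 10 = 14
y3 = s (x1 - x3) - y1 mod 17 = 9 * (6 - 14) - 12 = 1

P + Q = (14, 1)


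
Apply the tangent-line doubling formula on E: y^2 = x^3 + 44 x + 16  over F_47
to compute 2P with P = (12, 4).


Doubling: s = (3 x1^2 + a) / (2 y1)
s = (3*12^2 + 44) / (2*4) mod 47 = 36
x3 = s^2 - 2 x1 mod 47 = 36^2 - 2*12 = 3
y3 = s (x1 - x3) - y1 mod 47 = 36 * (12 - 3) - 4 = 38

2P = (3, 38)


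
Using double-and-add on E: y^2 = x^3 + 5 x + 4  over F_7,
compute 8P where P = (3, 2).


k = 8 = 1000_2 (binary, LSB first: 0001)
Double-and-add from P = (3, 2):
  bit 0 = 0: acc unchanged = O
  bit 1 = 0: acc unchanged = O
  bit 2 = 0: acc unchanged = O
  bit 3 = 1: acc = O + (2, 1) = (2, 1)

8P = (2, 1)


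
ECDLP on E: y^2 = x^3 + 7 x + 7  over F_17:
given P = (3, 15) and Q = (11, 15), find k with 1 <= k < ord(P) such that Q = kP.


Enumerate multiples of P until we hit Q = (11, 15):
  1P = (3, 15)
  2P = (11, 2)
  3P = (16, 4)
  4P = (13, 0)
  5P = (16, 13)
  6P = (11, 15)
Match found at i = 6.

k = 6


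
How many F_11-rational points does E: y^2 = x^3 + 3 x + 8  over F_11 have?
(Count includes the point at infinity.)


For each x in F_11, count y with y^2 = x^3 + 3 x + 8 mod 11:
  x = 1: RHS = 1, y in [1, 10]  -> 2 point(s)
  x = 2: RHS = 0, y in [0]  -> 1 point(s)
  x = 3: RHS = 0, y in [0]  -> 1 point(s)
  x = 5: RHS = 5, y in [4, 7]  -> 2 point(s)
  x = 6: RHS = 0, y in [0]  -> 1 point(s)
  x = 7: RHS = 9, y in [3, 8]  -> 2 point(s)
  x = 8: RHS = 5, y in [4, 7]  -> 2 point(s)
  x = 9: RHS = 5, y in [4, 7]  -> 2 point(s)
  x = 10: RHS = 4, y in [2, 9]  -> 2 point(s)
Affine points: 15. Add the point at infinity: total = 16.

#E(F_11) = 16


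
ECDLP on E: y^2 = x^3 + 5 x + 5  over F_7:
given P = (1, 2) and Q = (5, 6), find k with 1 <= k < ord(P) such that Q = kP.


Enumerate multiples of P until we hit Q = (5, 6):
  1P = (1, 2)
  2P = (2, 3)
  3P = (5, 1)
  4P = (5, 6)
Match found at i = 4.

k = 4


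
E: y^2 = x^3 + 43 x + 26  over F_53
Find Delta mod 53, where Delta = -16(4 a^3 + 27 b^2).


4 a^3 + 27 b^2 = 4*43^3 + 27*26^2 = 318028 + 18252 = 336280
Delta = -16 * (336280) = -5380480
Delta mod 53 = 27

Delta = 27 (mod 53)


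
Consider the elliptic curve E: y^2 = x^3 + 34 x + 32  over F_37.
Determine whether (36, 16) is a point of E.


Check whether y^2 = x^3 + 34 x + 32 (mod 37) for (x, y) = (36, 16).
LHS: y^2 = 16^2 mod 37 = 34
RHS: x^3 + 34 x + 32 = 36^3 + 34*36 + 32 mod 37 = 34
LHS = RHS

Yes, on the curve
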